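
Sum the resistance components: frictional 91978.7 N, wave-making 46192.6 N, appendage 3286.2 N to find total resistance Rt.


Formula: Rt = Rf + Rw + Ra
Substituting: Rt = 91978.7 + 46192.6 + 3286.2
Result: Rt = 141457.5 N

141457.5 N


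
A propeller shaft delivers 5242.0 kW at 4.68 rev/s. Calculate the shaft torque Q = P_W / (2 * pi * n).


Formula: Q = P_W / (2 * pi * n)
Step 1 — P_W = 5242.0 kW * 1000 = 5242000.0 W
Step 2 — 2 * pi * n = 2 * pi * 4.68 = 29.405307
Step 3 — Q = 5242000.0 / 29.405307 ≈ 178270 N·m (5 s.f.)

178270 N·m


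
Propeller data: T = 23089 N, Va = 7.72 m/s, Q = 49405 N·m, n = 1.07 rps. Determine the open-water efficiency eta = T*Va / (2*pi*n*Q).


Formula: eta = T * Va / (2 * pi * n * Q)
Step 1 — numerator = T * Va = 23089 * 7.72 = 178247.08
Step 2 — 2 * pi * n = 2 * pi * 1.07 = 6.723008
Step 3 — denominator = 6.723008 * 49405 = 332150.21
Step 4 — eta = 178247.08 / 332150.21 ≈ 0.53665 (5 s.f.)

0.53665


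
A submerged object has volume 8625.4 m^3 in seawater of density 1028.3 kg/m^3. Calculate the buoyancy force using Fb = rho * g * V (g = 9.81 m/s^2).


Formula: Fb = rho * g * V
Substituting: Fb = 1028.3 * 9.81 * 8625.4
Intermediate: 1028.3 * 9.81 = 10087.623
Result: Fb = 10087.623 * 8625.4 ≈ 87010000 N (5 s.f.)

87010000 N


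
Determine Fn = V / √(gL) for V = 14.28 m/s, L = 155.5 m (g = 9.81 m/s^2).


Formula: Fn = V / sqrt(g * L)
Step 1 — g * L = 9.81 * 155.5 = 1525.455
Step 2 — sqrt(g * L) = sqrt(1525.455) = 39.057074
Step 3 — Fn = 14.28 / 39.057074 ≈ 0.36562 (5 s.f.)

0.36562


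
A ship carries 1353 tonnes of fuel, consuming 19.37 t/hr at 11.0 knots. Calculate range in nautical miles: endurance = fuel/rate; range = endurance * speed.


Formula: endurance = fuel / rate; range = endurance * speed
Step 1 — endurance = 1353 / 19.37 = 69.8503 hours
Step 2 — range = 69.8503 * 11.0 ≈ 768.35 nautical miles (5 s.f.)

768.35 NM


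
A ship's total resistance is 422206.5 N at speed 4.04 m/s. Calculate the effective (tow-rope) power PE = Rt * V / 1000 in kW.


Formula: PE = Rt * V / 1000 (kW)
Step 1 — PE (W) = 422206.5 * 4.04 = 1705714.26 W
Step 2 — PE (kW) = 1705714.26 / 1000 ≈ 1705.7 kW (5 s.f.)

1705.7 kW


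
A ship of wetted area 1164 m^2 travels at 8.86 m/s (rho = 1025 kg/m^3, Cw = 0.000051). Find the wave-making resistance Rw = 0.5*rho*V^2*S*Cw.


Formula: Rw = 0.5 * rho * V^2 * S * Cw
Step 1 — V^2 = 8.86^2 = 78.4996
Step 2 — 0.5 * rho * V^2 = 0.5 * 1025 * 78.4996 = 40231.045
Step 3 — Rw = 40231.045 * 1164 * 0.000051 ≈ 2388.3 N (5 s.f.)

2388.3 N


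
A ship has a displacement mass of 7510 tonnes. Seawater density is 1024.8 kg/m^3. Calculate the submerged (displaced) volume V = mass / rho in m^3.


Formula: V = mass / rho
Step 1 — convert tonnes to kg: 7510 t * 1000 = 7510000 kg
Step 2 — V = 7510000 / 1024.8 ≈ 7328.3 m^3 (5 s.f.)

7328.3 m^3


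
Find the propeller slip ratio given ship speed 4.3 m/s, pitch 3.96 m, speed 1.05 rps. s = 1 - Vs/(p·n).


Formula: s = 1 - Vs / (p * n)
Step 1 — p * n = 3.96 * 1.05 = 4.158
Step 2 — Vs / (p*n) = 4.3 / 4.158 = 1.034151 (6 d.p.)
Step 3 — s = 1 - 1.034151 = -0.034151

-0.034151


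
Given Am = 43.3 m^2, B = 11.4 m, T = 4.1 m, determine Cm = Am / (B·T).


Formula: Cm = Am / (B * T)
Step 1 — B * T = 11.4 * 4.1 = 46.74 m^2
Step 2 — Cm = 43.3 / 46.74 ≈ 0.92640 (5 s.f.)

0.92640


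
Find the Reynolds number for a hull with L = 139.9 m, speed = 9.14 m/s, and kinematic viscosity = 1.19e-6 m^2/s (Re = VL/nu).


Formula: Re = V * L / nu
Step 1 — V * L = 9.14 * 139.9 = 1278.686 m^2/s
Step 2 — Re = 1278.686 / 1.19e-6 = 1.07e+09

1.07e+09


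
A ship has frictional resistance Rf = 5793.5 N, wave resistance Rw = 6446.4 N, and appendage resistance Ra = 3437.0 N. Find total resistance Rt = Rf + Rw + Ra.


Formula: Rt = Rf + Rw + Ra
Substituting: Rt = 5793.5 + 6446.4 + 3437.0
Result: Rt = 15676.9 N

15676.9 N


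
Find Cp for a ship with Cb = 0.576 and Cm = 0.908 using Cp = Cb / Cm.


Formula: Cp = Cb / Cm
Substituting: Cp = 0.576 / 0.908
Result: Cp ≈ 0.63436 (5 s.f.)

0.63436


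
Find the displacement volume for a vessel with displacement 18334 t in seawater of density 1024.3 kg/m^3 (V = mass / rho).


Formula: V = mass / rho
Step 1 — convert tonnes to kg: 18334 t * 1000 = 18334000 kg
Step 2 — V = 18334000 / 1024.3 ≈ 17899 m^3 (5 s.f.)

17899 m^3


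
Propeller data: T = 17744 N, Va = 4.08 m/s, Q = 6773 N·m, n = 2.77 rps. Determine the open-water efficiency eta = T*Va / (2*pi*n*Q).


Formula: eta = T * Va / (2 * pi * n * Q)
Step 1 — numerator = T * Va = 17744 * 4.08 = 72395.52
Step 2 — 2 * pi * n = 2 * pi * 2.77 = 17.404423
Step 3 — denominator = 17.404423 * 6773 = 117880.16
Step 4 — eta = 72395.52 / 117880.16 ≈ 0.61415 (5 s.f.)

0.61415


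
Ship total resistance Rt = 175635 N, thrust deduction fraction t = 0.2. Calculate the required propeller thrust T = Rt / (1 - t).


Formula: T = Rt / (1 - t)
Step 1 — (1 - t) = 1 - 0.2 = 0.8
Step 2 — T = 175635 / 0.8 ≈ 219540 N (5 s.f.)

219540 N


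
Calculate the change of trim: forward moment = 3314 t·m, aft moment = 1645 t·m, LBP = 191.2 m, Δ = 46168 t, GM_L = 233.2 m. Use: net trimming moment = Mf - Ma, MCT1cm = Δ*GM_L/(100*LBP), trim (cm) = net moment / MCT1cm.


Formula: net trimming moment = Mf - Ma; MCT1cm = Δ*GM_L/(100*LBP); trim = net moment / MCT1cm
Step 1 — net trimming moment = 3314 - 1645 = 1669 t·m
Step 2 — MCT1cm = 46168 * 233.2 / (100 * 191.2) = 563.0951 t·m/cm
Step 3 — trim = 1669 / 563.0951 ≈ 2.9640 cm (5 s.f.)

2.9640 cm


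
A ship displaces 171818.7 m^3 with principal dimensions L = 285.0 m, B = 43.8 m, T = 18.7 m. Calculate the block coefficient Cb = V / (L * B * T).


Formula: Cb = V / (L * B * T)
Step 1 — L * B * T = 285.0 * 43.8 * 18.7 = 233432.1 m^3
Step 2 — Cb = 171818.7 / 233432.1 ≈ 0.73605 (5 s.f.)

0.73605


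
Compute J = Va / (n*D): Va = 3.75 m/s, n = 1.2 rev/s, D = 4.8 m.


Formula: J = Va / (n * D)
Step 1 — n * D = 1.2 * 4.8 = 5.76
Step 2 — J = 3.75 / 5.76 ≈ 0.65104 (5 s.f.)

0.65104


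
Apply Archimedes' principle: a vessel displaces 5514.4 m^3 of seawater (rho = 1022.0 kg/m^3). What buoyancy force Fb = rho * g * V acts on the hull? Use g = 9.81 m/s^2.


Formula: Fb = rho * g * V
Substituting: Fb = 1022.0 * 9.81 * 5514.4
Intermediate: 1022.0 * 9.81 = 10025.82
Result: Fb = 10025.82 * 5514.4 ≈ 55286000 N (5 s.f.)

55286000 N


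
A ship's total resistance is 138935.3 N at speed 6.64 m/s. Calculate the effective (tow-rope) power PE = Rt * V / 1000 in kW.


Formula: PE = Rt * V / 1000 (kW)
Step 1 — PE (W) = 138935.3 * 6.64 = 922530.392 W
Step 2 — PE (kW) = 922530.392 / 1000 ≈ 922.53 kW (5 s.f.)

922.53 kW


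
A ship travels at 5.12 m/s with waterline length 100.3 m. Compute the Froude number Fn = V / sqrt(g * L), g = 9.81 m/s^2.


Formula: Fn = V / sqrt(g * L)
Step 1 — g * L = 9.81 * 100.3 = 983.943
Step 2 — sqrt(g * L) = sqrt(983.943) = 31.367866
Step 3 — Fn = 5.12 / 31.367866 ≈ 0.16322 (5 s.f.)

0.16322


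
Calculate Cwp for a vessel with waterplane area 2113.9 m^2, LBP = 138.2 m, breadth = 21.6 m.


Formula: Cwp = Aw / (L * B)
Step 1 — L * B = 138.2 * 21.6 = 2985.12 m^2
Step 2 — Cwp = 2113.9 / 2985.12 ≈ 0.70815 (5 s.f.)

0.70815


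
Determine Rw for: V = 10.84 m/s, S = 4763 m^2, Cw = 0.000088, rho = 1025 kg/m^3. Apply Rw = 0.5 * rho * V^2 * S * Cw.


Formula: Rw = 0.5 * rho * V^2 * S * Cw
Step 1 — V^2 = 10.84^2 = 117.5056
Step 2 — 0.5 * rho * V^2 = 0.5 * 1025 * 117.5056 = 60221.62
Step 3 — Rw = 60221.62 * 4763 * 0.000088 ≈ 25242 N (5 s.f.)

25242 N


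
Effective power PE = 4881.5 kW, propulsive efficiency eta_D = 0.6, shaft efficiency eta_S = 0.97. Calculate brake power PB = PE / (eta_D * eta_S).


Formula: PB = PE / (eta_D * eta_S)
Step 1 — combined efficiency = eta_D * eta_S = 0.6 * 0.97 = 0.582
Step 2 — PB = 4881.5 / 0.582 ≈ 8387.5 kW (5 s.f.)

8387.5 kW


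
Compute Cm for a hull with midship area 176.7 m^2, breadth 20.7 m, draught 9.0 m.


Formula: Cm = Am / (B * T)
Step 1 — B * T = 20.7 * 9.0 = 186.3 m^2
Step 2 — Cm = 176.7 / 186.3 ≈ 0.94847 (5 s.f.)

0.94847


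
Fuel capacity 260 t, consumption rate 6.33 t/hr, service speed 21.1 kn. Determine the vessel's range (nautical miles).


Formula: endurance = fuel / rate; range = endurance * speed
Step 1 — endurance = 260 / 6.33 = 41.0742 hours
Step 2 — range = 41.0742 * 21.1 ≈ 866.67 nautical miles (5 s.f.)

866.67 NM


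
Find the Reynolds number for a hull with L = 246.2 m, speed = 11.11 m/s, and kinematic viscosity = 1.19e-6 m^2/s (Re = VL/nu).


Formula: Re = V * L / nu
Step 1 — V * L = 11.11 * 246.2 = 2735.282 m^2/s
Step 2 — Re = 2735.282 / 1.19e-6 = 2.30e+09

2.30e+09


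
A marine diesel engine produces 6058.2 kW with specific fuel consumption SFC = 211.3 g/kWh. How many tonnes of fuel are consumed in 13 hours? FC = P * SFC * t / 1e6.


Formula: FC (tonnes) = P * SFC * t / 1,000,000
Step 1 — P * SFC * t = 6058.2 * 211.3 * 13 = 16641269.58 g
Step 2 — FC (tonnes) = 16641269.58 / 1,000,000 ≈ 16.641 tonnes (5 s.f.)

16.641 tonnes


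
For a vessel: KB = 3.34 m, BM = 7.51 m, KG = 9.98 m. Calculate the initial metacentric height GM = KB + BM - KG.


Formula: GM = KB + BM - KG
Step 1 — KM = KB + BM = 3.34 + 7.51 = 10.85 m
Step 2 — GM = KM - KG = 10.85 - 9.98 = 0.87 m

0.87 m


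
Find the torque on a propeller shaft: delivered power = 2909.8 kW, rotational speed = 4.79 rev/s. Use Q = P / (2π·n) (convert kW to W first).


Formula: Q = P_W / (2 * pi * n)
Step 1 — P_W = 2909.8 kW * 1000 = 2909800.0 W
Step 2 — 2 * pi * n = 2 * pi * 4.79 = 30.096458
Step 3 — Q = 2909800.0 / 30.096458 ≈ 96682 N·m (5 s.f.)

96682 N·m


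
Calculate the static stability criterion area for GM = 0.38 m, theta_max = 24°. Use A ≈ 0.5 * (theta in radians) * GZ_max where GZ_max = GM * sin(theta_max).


Formula: GZ_max = GM * sin(theta); Area = 0.5 * theta_rad * GZ_max
Step 1 — GZ_max = 0.38 * sin(24°) = 0.38 * 0.406737 = 0.15456 m
Step 2 — theta_rad = 24 * pi/180 = 0.418879 rad
Step 3 — Area = 0.5 * 0.418879 * 0.15456 ≈ 0.032371 m·rad (5 s.f.)

0.032371 m·rad


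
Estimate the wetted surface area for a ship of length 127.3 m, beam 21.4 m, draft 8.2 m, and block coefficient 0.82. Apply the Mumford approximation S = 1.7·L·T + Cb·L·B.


Formula: S = 1.7*L*T + V/T with V = Cb*L*B*T, i.e. S = L * (1.7*T + Cb*B)
Step 1 — 1.7*T = 1.7 * 8.2 = 13.94 m
Step 2 — Cb*B = 0.82 * 21.4 = 17.548 m
Step 3 — 1.7*T + Cb*B = 13.94 + 17.548 = 31.488 m
Step 4 — S = 127.3 * 31.488 ≈ 4008.4 m^2 (5 s.f.)

4008.4 m^2


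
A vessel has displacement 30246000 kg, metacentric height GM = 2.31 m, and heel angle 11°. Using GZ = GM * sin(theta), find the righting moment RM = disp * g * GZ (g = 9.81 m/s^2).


Formula: GZ = GM * sin(theta); RM = disp * g * GZ
Step 1 — GZ = 2.31 * sin(11°) = 2.31 * 0.190809 = 0.440769 m
Step 2 — RM = 30246000 * 9.81 * 0.440769 ≈ 130780000 N·m (5 s.f.)

130780000 N·m


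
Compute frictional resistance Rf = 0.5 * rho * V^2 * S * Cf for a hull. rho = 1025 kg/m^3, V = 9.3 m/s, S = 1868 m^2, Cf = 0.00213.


Formula: Rf = 0.5 * rho * V^2 * S * Cf
Step 1 — V^2 = 9.3^2 = 86.49
Step 2 — 0.5 * rho * V^2 = 0.5 * 1025 * 86.49 = 44326.125
Step 3 — Rf = 44326.125 * 1868 * 0.00213 ≈ 176370 N (5 s.f.)

176370 N


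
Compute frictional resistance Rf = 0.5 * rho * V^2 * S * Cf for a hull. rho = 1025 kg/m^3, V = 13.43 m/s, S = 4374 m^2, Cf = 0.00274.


Formula: Rf = 0.5 * rho * V^2 * S * Cf
Step 1 — V^2 = 13.43^2 = 180.3649
Step 2 — 0.5 * rho * V^2 = 0.5 * 1025 * 180.3649 = 92437.01125
Step 3 — Rf = 92437.01125 * 4374 * 0.00274 ≈ 1107800 N (5 s.f.)

1107800 N


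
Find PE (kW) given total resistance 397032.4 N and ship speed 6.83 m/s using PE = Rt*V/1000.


Formula: PE = Rt * V / 1000 (kW)
Step 1 — PE (W) = 397032.4 * 6.83 = 2711731.292 W
Step 2 — PE (kW) = 2711731.292 / 1000 ≈ 2711.7 kW (5 s.f.)

2711.7 kW


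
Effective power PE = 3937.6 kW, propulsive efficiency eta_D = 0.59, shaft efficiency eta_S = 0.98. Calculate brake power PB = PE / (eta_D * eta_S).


Formula: PB = PE / (eta_D * eta_S)
Step 1 — combined efficiency = eta_D * eta_S = 0.59 * 0.98 = 0.5782
Step 2 — PB = 3937.6 / 0.5782 ≈ 6810.1 kW (5 s.f.)

6810.1 kW


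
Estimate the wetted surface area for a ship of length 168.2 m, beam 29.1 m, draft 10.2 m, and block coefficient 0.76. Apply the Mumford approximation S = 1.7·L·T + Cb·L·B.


Formula: S = 1.7*L*T + V/T with V = Cb*L*B*T, i.e. S = L * (1.7*T + Cb*B)
Step 1 — 1.7*T = 1.7 * 10.2 = 17.34 m
Step 2 — Cb*B = 0.76 * 29.1 = 22.116 m
Step 3 — 1.7*T + Cb*B = 17.34 + 22.116 = 39.456 m
Step 4 — S = 168.2 * 39.456 ≈ 6636.5 m^2 (5 s.f.)

6636.5 m^2


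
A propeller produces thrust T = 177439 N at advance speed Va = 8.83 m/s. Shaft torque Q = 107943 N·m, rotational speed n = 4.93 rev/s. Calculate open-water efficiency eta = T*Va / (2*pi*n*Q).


Formula: eta = T * Va / (2 * pi * n * Q)
Step 1 — numerator = T * Va = 177439 * 8.83 = 1566786.37
Step 2 — 2 * pi * n = 2 * pi * 4.93 = 30.976104
Step 3 — denominator = 30.976104 * 107943 = 3343653.59
Step 4 — eta = 1566786.37 / 3343653.59 ≈ 0.46859 (5 s.f.)

0.46859


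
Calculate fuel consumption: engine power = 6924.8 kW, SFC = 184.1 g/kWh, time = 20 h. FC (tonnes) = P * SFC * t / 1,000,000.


Formula: FC (tonnes) = P * SFC * t / 1,000,000
Step 1 — P * SFC * t = 6924.8 * 184.1 * 20 = 25497113.6 g
Step 2 — FC (tonnes) = 25497113.6 / 1,000,000 ≈ 25.497 tonnes (5 s.f.)

25.497 tonnes


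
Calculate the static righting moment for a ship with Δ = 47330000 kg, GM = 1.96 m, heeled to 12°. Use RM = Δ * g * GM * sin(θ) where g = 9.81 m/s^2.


Formula: GZ = GM * sin(theta); RM = disp * g * GZ
Step 1 — GZ = 1.96 * sin(12°) = 1.96 * 0.207912 = 0.407508 m
Step 2 — RM = 47330000 * 9.81 * 0.407508 ≈ 189210000 N·m (5 s.f.)

189210000 N·m


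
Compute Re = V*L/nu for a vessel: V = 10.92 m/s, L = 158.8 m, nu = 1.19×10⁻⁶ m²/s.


Formula: Re = V * L / nu
Step 1 — V * L = 10.92 * 158.8 = 1734.096 m^2/s
Step 2 — Re = 1734.096 / 1.19e-6 = 1.46e+09

1.46e+09


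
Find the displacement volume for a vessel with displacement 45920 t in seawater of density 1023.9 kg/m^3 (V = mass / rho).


Formula: V = mass / rho
Step 1 — convert tonnes to kg: 45920 t * 1000 = 45920000 kg
Step 2 — V = 45920000 / 1023.9 ≈ 44848 m^3 (5 s.f.)

44848 m^3


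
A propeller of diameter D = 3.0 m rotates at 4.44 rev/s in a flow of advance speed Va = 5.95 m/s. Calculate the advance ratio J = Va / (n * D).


Formula: J = Va / (n * D)
Step 1 — n * D = 4.44 * 3.0 = 13.32
Step 2 — J = 5.95 / 13.32 ≈ 0.44670 (5 s.f.)

0.44670


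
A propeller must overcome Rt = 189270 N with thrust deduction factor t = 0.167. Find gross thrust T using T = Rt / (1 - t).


Formula: T = Rt / (1 - t)
Step 1 — (1 - t) = 1 - 0.167 = 0.833
Step 2 — T = 189270 / 0.833 ≈ 227210 N (5 s.f.)

227210 N


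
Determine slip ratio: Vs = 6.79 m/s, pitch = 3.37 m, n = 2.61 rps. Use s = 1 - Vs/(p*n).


Formula: s = 1 - Vs / (p * n)
Step 1 — p * n = 3.37 * 2.61 = 8.7957
Step 2 — Vs / (p*n) = 6.79 / 8.7957 = 0.771968 (6 d.p.)
Step 3 — s = 1 - 0.771968 = 0.228032

0.228032


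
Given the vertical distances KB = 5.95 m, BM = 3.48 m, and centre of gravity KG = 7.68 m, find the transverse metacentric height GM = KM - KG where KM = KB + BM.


Formula: GM = KB + BM - KG
Step 1 — KM = KB + BM = 5.95 + 3.48 = 9.43 m
Step 2 — GM = KM - KG = 9.43 - 7.68 = 1.75 m

1.75 m


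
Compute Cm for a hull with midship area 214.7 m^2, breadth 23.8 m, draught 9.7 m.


Formula: Cm = Am / (B * T)
Step 1 — B * T = 23.8 * 9.7 = 230.86 m^2
Step 2 — Cm = 214.7 / 230.86 ≈ 0.93000 (5 s.f.)

0.93000


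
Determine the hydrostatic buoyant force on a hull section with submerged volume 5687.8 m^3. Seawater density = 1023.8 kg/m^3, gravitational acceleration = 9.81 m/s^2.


Formula: Fb = rho * g * V
Substituting: Fb = 1023.8 * 9.81 * 5687.8
Intermediate: 1023.8 * 9.81 = 10043.478
Result: Fb = 10043.478 * 5687.8 ≈ 57125000 N (5 s.f.)

57125000 N


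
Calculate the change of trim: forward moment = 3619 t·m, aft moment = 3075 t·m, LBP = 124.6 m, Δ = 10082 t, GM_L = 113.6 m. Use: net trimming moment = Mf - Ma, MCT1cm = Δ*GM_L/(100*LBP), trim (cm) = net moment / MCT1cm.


Formula: net trimming moment = Mf - Ma; MCT1cm = Δ*GM_L/(100*LBP); trim = net moment / MCT1cm
Step 1 — net trimming moment = 3619 - 3075 = 544 t·m
Step 2 — MCT1cm = 10082 * 113.6 / (100 * 124.6) = 91.9194 t·m/cm
Step 3 — trim = 544 / 91.9194 ≈ 5.9182 cm (5 s.f.)

5.9182 cm


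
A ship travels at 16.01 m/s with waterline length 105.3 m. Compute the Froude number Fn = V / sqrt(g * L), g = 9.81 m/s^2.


Formula: Fn = V / sqrt(g * L)
Step 1 — g * L = 9.81 * 105.3 = 1032.993
Step 2 — sqrt(g * L) = sqrt(1032.993) = 32.140208
Step 3 — Fn = 16.01 / 32.140208 ≈ 0.49813 (5 s.f.)

0.49813


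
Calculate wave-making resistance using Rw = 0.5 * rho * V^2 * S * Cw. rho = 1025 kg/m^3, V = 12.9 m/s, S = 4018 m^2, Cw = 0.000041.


Formula: Rw = 0.5 * rho * V^2 * S * Cw
Step 1 — V^2 = 12.9^2 = 166.41
Step 2 — 0.5 * rho * V^2 = 0.5 * 1025 * 166.41 = 85285.125
Step 3 — Rw = 85285.125 * 4018 * 0.000041 ≈ 14050 N (5 s.f.)

14050 N


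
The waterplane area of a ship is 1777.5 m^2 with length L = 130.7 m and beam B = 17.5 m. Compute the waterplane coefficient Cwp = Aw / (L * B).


Formula: Cwp = Aw / (L * B)
Step 1 — L * B = 130.7 * 17.5 = 2287.25 m^2
Step 2 — Cwp = 1777.5 / 2287.25 ≈ 0.77713 (5 s.f.)

0.77713


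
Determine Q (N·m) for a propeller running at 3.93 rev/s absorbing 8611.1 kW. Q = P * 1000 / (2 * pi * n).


Formula: Q = P_W / (2 * pi * n)
Step 1 — P_W = 8611.1 kW * 1000 = 8611100.0 W
Step 2 — 2 * pi * n = 2 * pi * 3.93 = 24.692918
Step 3 — Q = 8611100.0 / 24.692918 ≈ 348730 N·m (5 s.f.)

348730 N·m


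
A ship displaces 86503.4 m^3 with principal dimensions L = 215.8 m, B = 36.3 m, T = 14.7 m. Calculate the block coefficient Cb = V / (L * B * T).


Formula: Cb = V / (L * B * T)
Step 1 — L * B * T = 215.8 * 36.3 * 14.7 = 115153.038 m^3
Step 2 — Cb = 86503.4 / 115153.038 ≈ 0.75120 (5 s.f.)

0.75120


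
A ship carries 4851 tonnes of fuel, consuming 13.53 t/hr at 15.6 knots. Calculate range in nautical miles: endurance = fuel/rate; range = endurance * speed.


Formula: endurance = fuel / rate; range = endurance * speed
Step 1 — endurance = 4851 / 13.53 = 358.5366 hours
Step 2 — range = 358.5366 * 15.6 ≈ 5593.2 nautical miles (5 s.f.)

5593.2 NM


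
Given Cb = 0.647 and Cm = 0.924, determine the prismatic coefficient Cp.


Formula: Cp = Cb / Cm
Substituting: Cp = 0.647 / 0.924
Result: Cp ≈ 0.70022 (5 s.f.)

0.70022


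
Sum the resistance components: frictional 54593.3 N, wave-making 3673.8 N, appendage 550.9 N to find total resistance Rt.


Formula: Rt = Rf + Rw + Ra
Substituting: Rt = 54593.3 + 3673.8 + 550.9
Result: Rt = 58818.0 N

58818.0 N


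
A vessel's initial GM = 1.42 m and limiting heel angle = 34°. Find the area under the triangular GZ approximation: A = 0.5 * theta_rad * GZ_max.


Formula: GZ_max = GM * sin(theta); Area = 0.5 * theta_rad * GZ_max
Step 1 — GZ_max = 1.42 * sin(34°) = 1.42 * 0.559193 = 0.794054 m
Step 2 — theta_rad = 34 * pi/180 = 0.593412 rad
Step 3 — Area = 0.5 * 0.593412 * 0.794054 ≈ 0.23560 m·rad (5 s.f.)

0.23560 m·rad


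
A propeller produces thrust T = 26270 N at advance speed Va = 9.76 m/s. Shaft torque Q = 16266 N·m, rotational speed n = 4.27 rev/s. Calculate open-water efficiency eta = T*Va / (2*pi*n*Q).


Formula: eta = T * Va / (2 * pi * n * Q)
Step 1 — numerator = T * Va = 26270 * 9.76 = 256395.2
Step 2 — 2 * pi * n = 2 * pi * 4.27 = 26.829201
Step 3 — denominator = 26.829201 * 16266 = 436403.78
Step 4 — eta = 256395.2 / 436403.78 ≈ 0.58752 (5 s.f.)

0.58752


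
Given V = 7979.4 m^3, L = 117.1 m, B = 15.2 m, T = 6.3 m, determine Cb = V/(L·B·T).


Formula: Cb = V / (L * B * T)
Step 1 — L * B * T = 117.1 * 15.2 * 6.3 = 11213.496 m^3
Step 2 — Cb = 7979.4 / 11213.496 ≈ 0.71159 (5 s.f.)

0.71159


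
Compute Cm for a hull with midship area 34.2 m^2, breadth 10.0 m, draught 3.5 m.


Formula: Cm = Am / (B * T)
Step 1 — B * T = 10.0 * 3.5 = 35.0 m^2
Step 2 — Cm = 34.2 / 35.0 ≈ 0.97714 (5 s.f.)

0.97714


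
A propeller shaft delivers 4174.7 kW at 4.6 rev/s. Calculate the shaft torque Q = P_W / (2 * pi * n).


Formula: Q = P_W / (2 * pi * n)
Step 1 — P_W = 4174.7 kW * 1000 = 4174700.0 W
Step 2 — 2 * pi * n = 2 * pi * 4.6 = 28.902652
Step 3 — Q = 4174700.0 / 28.902652 ≈ 144440 N·m (5 s.f.)

144440 N·m


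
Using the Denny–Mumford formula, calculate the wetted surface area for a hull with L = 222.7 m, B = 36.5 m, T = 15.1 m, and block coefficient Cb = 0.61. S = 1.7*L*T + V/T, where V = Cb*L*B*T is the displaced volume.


Formula: S = 1.7*L*T + V/T with V = Cb*L*B*T, i.e. S = L * (1.7*T + Cb*B)
Step 1 — 1.7*T = 1.7 * 15.1 = 25.67 m
Step 2 — Cb*B = 0.61 * 36.5 = 22.265 m
Step 3 — 1.7*T + Cb*B = 25.67 + 22.265 = 47.935 m
Step 4 — S = 222.7 * 47.935 ≈ 10675 m^2 (5 s.f.)

10675 m^2


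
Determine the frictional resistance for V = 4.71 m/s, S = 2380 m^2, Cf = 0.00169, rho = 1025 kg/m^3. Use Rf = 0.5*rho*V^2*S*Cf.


Formula: Rf = 0.5 * rho * V^2 * S * Cf
Step 1 — V^2 = 4.71^2 = 22.1841
Step 2 — 0.5 * rho * V^2 = 0.5 * 1025 * 22.1841 = 11369.35125
Step 3 — Rf = 11369.35125 * 2380 * 0.00169 ≈ 45730 N (5 s.f.)

45730 N


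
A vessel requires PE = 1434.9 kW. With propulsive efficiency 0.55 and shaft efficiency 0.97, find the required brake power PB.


Formula: PB = PE / (eta_D * eta_S)
Step 1 — combined efficiency = eta_D * eta_S = 0.55 * 0.97 = 0.5335
Step 2 — PB = 1434.9 / 0.5335 ≈ 2689.6 kW (5 s.f.)

2689.6 kW


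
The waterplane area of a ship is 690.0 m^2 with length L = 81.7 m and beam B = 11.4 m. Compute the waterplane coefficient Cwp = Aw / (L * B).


Formula: Cwp = Aw / (L * B)
Step 1 — L * B = 81.7 * 11.4 = 931.38 m^2
Step 2 — Cwp = 690.0 / 931.38 ≈ 0.74084 (5 s.f.)

0.74084


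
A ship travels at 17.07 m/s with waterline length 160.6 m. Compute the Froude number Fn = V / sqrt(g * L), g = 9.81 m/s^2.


Formula: Fn = V / sqrt(g * L)
Step 1 — g * L = 9.81 * 160.6 = 1575.486
Step 2 — sqrt(g * L) = sqrt(1575.486) = 39.692392
Step 3 — Fn = 17.07 / 39.692392 ≈ 0.43006 (5 s.f.)

0.43006


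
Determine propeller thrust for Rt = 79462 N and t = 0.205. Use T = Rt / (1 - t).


Formula: T = Rt / (1 - t)
Step 1 — (1 - t) = 1 - 0.205 = 0.795
Step 2 — T = 79462 / 0.795 ≈ 99952 N (5 s.f.)

99952 N


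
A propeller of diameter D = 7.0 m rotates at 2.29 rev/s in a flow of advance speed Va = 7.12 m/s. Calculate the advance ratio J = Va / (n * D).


Formula: J = Va / (n * D)
Step 1 — n * D = 2.29 * 7.0 = 16.03
Step 2 — J = 7.12 / 16.03 ≈ 0.44417 (5 s.f.)

0.44417


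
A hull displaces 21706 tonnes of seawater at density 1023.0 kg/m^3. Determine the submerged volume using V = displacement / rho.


Formula: V = mass / rho
Step 1 — convert tonnes to kg: 21706 t * 1000 = 21706000 kg
Step 2 — V = 21706000 / 1023.0 ≈ 21218 m^3 (5 s.f.)

21218 m^3


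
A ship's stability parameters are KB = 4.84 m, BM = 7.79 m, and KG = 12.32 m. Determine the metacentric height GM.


Formula: GM = KB + BM - KG
Step 1 — KM = KB + BM = 4.84 + 7.79 = 12.63 m
Step 2 — GM = KM - KG = 12.63 - 12.32 = 0.31 m

0.31 m


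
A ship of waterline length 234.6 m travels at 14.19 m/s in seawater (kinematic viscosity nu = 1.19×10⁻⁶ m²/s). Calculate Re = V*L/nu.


Formula: Re = V * L / nu
Step 1 — V * L = 14.19 * 234.6 = 3328.974 m^2/s
Step 2 — Re = 3328.974 / 1.19e-6 = 2.80e+09

2.80e+09


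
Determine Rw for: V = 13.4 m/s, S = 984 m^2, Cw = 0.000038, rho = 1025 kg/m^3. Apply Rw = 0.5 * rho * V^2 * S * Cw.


Formula: Rw = 0.5 * rho * V^2 * S * Cw
Step 1 — V^2 = 13.4^2 = 179.56
Step 2 — 0.5 * rho * V^2 = 0.5 * 1025 * 179.56 = 92024.5
Step 3 — Rw = 92024.5 * 984 * 0.000038 ≈ 3441.0 N (5 s.f.)

3441.0 N


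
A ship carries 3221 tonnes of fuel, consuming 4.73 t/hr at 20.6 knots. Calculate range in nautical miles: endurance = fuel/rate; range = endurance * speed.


Formula: endurance = fuel / rate; range = endurance * speed
Step 1 — endurance = 3221 / 4.73 = 680.9725 hours
Step 2 — range = 680.9725 * 20.6 ≈ 14028 nautical miles (5 s.f.)

14028 NM


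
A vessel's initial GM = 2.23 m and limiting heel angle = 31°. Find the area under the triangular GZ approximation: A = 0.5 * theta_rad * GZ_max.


Formula: GZ_max = GM * sin(theta); Area = 0.5 * theta_rad * GZ_max
Step 1 — GZ_max = 2.23 * sin(31°) = 2.23 * 0.515038 = 1.148535 m
Step 2 — theta_rad = 31 * pi/180 = 0.541052 rad
Step 3 — Area = 0.5 * 0.541052 * 1.148535 ≈ 0.31071 m·rad (5 s.f.)

0.31071 m·rad


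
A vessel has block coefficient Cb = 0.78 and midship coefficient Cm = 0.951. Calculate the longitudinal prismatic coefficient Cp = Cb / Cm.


Formula: Cp = Cb / Cm
Substituting: Cp = 0.78 / 0.951
Result: Cp ≈ 0.82019 (5 s.f.)

0.82019


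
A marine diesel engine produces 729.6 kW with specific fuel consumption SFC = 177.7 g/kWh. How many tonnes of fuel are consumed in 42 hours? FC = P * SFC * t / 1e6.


Formula: FC (tonnes) = P * SFC * t / 1,000,000
Step 1 — P * SFC * t = 729.6 * 177.7 * 42 = 5445296.64 g
Step 2 — FC (tonnes) = 5445296.64 / 1,000,000 ≈ 5.4453 tonnes (5 s.f.)

5.4453 tonnes


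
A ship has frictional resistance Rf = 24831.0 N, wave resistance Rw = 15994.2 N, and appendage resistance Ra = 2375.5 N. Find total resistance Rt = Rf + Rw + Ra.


Formula: Rt = Rf + Rw + Ra
Substituting: Rt = 24831.0 + 15994.2 + 2375.5
Result: Rt = 43200.7 N

43200.7 N


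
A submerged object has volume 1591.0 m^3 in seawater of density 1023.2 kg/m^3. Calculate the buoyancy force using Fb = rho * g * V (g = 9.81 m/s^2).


Formula: Fb = rho * g * V
Substituting: Fb = 1023.2 * 9.81 * 1591.0
Intermediate: 1023.2 * 9.81 = 10037.592
Result: Fb = 10037.592 * 1591.0 ≈ 15970000 N (5 s.f.)

15970000 N


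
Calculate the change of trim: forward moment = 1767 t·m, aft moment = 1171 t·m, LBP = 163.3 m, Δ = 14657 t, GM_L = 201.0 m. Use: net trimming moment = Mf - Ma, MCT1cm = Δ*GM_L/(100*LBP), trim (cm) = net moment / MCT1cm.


Formula: net trimming moment = Mf - Ma; MCT1cm = Δ*GM_L/(100*LBP); trim = net moment / MCT1cm
Step 1 — net trimming moment = 1767 - 1171 = 596 t·m
Step 2 — MCT1cm = 14657 * 201.0 / (100 * 163.3) = 180.4077 t·m/cm
Step 3 — trim = 596 / 180.4077 ≈ 3.3036 cm (5 s.f.)

3.3036 cm


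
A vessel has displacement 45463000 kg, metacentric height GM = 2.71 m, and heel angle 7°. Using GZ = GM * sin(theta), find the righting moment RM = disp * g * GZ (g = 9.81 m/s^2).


Formula: GZ = GM * sin(theta); RM = disp * g * GZ
Step 1 — GZ = 2.71 * sin(7°) = 2.71 * 0.121869 = 0.330265 m
Step 2 — RM = 45463000 * 9.81 * 0.330265 ≈ 147300000 N·m (5 s.f.)

147300000 N·m


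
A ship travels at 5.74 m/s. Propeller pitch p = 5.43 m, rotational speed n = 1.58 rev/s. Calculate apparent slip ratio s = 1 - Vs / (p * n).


Formula: s = 1 - Vs / (p * n)
Step 1 — p * n = 5.43 * 1.58 = 8.5794
Step 2 — Vs / (p*n) = 5.74 / 8.5794 = 0.669044 (6 d.p.)
Step 3 — s = 1 - 0.669044 = 0.330956

0.330956


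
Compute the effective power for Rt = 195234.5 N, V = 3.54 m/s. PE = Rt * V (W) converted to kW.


Formula: PE = Rt * V / 1000 (kW)
Step 1 — PE (W) = 195234.5 * 3.54 = 691130.13 W
Step 2 — PE (kW) = 691130.13 / 1000 ≈ 691.13 kW (5 s.f.)

691.13 kW


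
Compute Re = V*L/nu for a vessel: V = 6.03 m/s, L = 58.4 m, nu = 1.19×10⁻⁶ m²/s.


Formula: Re = V * L / nu
Step 1 — V * L = 6.03 * 58.4 = 352.152 m^2/s
Step 2 — Re = 352.152 / 1.19e-6 = 2.96e+08

2.96e+08


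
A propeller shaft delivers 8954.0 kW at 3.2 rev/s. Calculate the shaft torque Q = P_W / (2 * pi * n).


Formula: Q = P_W / (2 * pi * n)
Step 1 — P_W = 8954.0 kW * 1000 = 8954000.0 W
Step 2 — 2 * pi * n = 2 * pi * 3.2 = 20.106193
Step 3 — Q = 8954000.0 / 20.106193 ≈ 445340 N·m (5 s.f.)

445340 N·m


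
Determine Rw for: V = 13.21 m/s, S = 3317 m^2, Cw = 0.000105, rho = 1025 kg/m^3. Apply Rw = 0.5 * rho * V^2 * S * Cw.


Formula: Rw = 0.5 * rho * V^2 * S * Cw
Step 1 — V^2 = 13.21^2 = 174.5041
Step 2 — 0.5 * rho * V^2 = 0.5 * 1025 * 174.5041 = 89433.35125
Step 3 — Rw = 89433.35125 * 3317 * 0.000105 ≈ 31148 N (5 s.f.)

31148 N


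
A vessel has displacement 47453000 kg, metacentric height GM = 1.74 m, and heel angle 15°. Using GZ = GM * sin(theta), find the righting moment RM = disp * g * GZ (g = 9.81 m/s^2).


Formula: GZ = GM * sin(theta); RM = disp * g * GZ
Step 1 — GZ = 1.74 * sin(15°) = 1.74 * 0.258819 = 0.450345 m
Step 2 — RM = 47453000 * 9.81 * 0.450345 ≈ 209640000 N·m (5 s.f.)

209640000 N·m


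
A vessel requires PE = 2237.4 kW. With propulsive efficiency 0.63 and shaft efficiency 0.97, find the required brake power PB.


Formula: PB = PE / (eta_D * eta_S)
Step 1 — combined efficiency = eta_D * eta_S = 0.63 * 0.97 = 0.6111
Step 2 — PB = 2237.4 / 0.6111 ≈ 3661.3 kW (5 s.f.)

3661.3 kW


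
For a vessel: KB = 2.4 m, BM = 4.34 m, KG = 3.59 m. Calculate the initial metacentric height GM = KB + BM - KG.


Formula: GM = KB + BM - KG
Step 1 — KM = KB + BM = 2.4 + 4.34 = 6.74 m
Step 2 — GM = KM - KG = 6.74 - 3.59 = 3.15 m

3.15 m


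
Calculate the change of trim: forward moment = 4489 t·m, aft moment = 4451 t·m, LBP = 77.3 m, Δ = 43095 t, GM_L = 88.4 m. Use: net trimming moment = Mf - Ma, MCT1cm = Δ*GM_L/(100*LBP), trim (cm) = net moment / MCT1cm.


Formula: net trimming moment = Mf - Ma; MCT1cm = Δ*GM_L/(100*LBP); trim = net moment / MCT1cm
Step 1 — net trimming moment = 4489 - 4451 = 38 t·m
Step 2 — MCT1cm = 43095 * 88.4 / (100 * 77.3) = 492.8329 t·m/cm
Step 3 — trim = 38 / 492.8329 ≈ 0.077105 cm (5 s.f.)

0.077105 cm


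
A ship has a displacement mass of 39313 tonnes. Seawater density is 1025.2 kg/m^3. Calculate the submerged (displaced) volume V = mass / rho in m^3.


Formula: V = mass / rho
Step 1 — convert tonnes to kg: 39313 t * 1000 = 39313000 kg
Step 2 — V = 39313000 / 1025.2 ≈ 38347 m^3 (5 s.f.)

38347 m^3


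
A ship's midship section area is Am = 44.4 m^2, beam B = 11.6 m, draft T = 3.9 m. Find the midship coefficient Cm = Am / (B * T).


Formula: Cm = Am / (B * T)
Step 1 — B * T = 11.6 * 3.9 = 45.24 m^2
Step 2 — Cm = 44.4 / 45.24 ≈ 0.98143 (5 s.f.)

0.98143


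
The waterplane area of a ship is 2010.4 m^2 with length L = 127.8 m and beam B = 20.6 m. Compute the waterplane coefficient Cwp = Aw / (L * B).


Formula: Cwp = Aw / (L * B)
Step 1 — L * B = 127.8 * 20.6 = 2632.68 m^2
Step 2 — Cwp = 2010.4 / 2632.68 ≈ 0.76363 (5 s.f.)

0.76363


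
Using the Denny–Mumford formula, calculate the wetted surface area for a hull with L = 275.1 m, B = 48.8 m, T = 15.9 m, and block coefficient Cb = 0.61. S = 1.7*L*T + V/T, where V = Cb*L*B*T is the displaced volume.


Formula: S = 1.7*L*T + V/T with V = Cb*L*B*T, i.e. S = L * (1.7*T + Cb*B)
Step 1 — 1.7*T = 1.7 * 15.9 = 27.03 m
Step 2 — Cb*B = 0.61 * 48.8 = 29.768 m
Step 3 — 1.7*T + Cb*B = 27.03 + 29.768 = 56.798 m
Step 4 — S = 275.1 * 56.798 ≈ 15625 m^2 (5 s.f.)

15625 m^2


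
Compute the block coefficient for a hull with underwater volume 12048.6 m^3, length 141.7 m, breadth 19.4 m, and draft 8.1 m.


Formula: Cb = V / (L * B * T)
Step 1 — L * B * T = 141.7 * 19.4 * 8.1 = 22266.738 m^3
Step 2 — Cb = 12048.6 / 22266.738 ≈ 0.54110 (5 s.f.)

0.54110


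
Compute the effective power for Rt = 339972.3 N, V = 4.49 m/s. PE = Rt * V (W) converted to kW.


Formula: PE = Rt * V / 1000 (kW)
Step 1 — PE (W) = 339972.3 * 4.49 = 1526475.627 W
Step 2 — PE (kW) = 1526475.627 / 1000 ≈ 1526.5 kW (5 s.f.)

1526.5 kW


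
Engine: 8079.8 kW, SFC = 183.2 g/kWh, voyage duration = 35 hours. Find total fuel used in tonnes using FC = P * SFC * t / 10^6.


Formula: FC (tonnes) = P * SFC * t / 1,000,000
Step 1 — P * SFC * t = 8079.8 * 183.2 * 35 = 51807677.6 g
Step 2 — FC (tonnes) = 51807677.6 / 1,000,000 ≈ 51.808 tonnes (5 s.f.)

51.808 tonnes


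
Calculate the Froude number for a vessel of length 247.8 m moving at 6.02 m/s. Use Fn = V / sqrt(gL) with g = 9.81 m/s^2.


Formula: Fn = V / sqrt(g * L)
Step 1 — g * L = 9.81 * 247.8 = 2430.918
Step 2 — sqrt(g * L) = sqrt(2430.918) = 49.304341
Step 3 — Fn = 6.02 / 49.304341 ≈ 0.12210 (5 s.f.)

0.12210


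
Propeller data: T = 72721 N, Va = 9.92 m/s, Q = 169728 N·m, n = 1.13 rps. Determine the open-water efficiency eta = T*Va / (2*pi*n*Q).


Formula: eta = T * Va / (2 * pi * n * Q)
Step 1 — numerator = T * Va = 72721 * 9.92 = 721392.32
Step 2 — 2 * pi * n = 2 * pi * 1.13 = 7.099999
Step 3 — denominator = 7.099999 * 169728 = 1205068.63
Step 4 — eta = 721392.32 / 1205068.63 ≈ 0.59863 (5 s.f.)

0.59863


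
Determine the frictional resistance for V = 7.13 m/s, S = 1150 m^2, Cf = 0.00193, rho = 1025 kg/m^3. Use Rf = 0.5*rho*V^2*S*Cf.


Formula: Rf = 0.5 * rho * V^2 * S * Cf
Step 1 — V^2 = 7.13^2 = 50.8369
Step 2 — 0.5 * rho * V^2 = 0.5 * 1025 * 50.8369 = 26053.91125
Step 3 — Rf = 26053.91125 * 1150 * 0.00193 ≈ 57827 N (5 s.f.)

57827 N


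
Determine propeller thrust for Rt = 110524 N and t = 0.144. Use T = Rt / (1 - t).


Formula: T = Rt / (1 - t)
Step 1 — (1 - t) = 1 - 0.144 = 0.856
Step 2 — T = 110524 / 0.856 ≈ 129120 N (5 s.f.)

129120 N


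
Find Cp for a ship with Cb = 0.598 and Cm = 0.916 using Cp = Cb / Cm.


Formula: Cp = Cb / Cm
Substituting: Cp = 0.598 / 0.916
Result: Cp ≈ 0.65284 (5 s.f.)

0.65284


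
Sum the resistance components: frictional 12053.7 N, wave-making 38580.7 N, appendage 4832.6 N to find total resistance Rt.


Formula: Rt = Rf + Rw + Ra
Substituting: Rt = 12053.7 + 38580.7 + 4832.6
Result: Rt = 55467.0 N

55467.0 N


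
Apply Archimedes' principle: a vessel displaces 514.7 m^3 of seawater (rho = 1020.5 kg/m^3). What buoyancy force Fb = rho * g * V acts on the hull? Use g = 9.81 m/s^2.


Formula: Fb = rho * g * V
Substituting: Fb = 1020.5 * 9.81 * 514.7
Intermediate: 1020.5 * 9.81 = 10011.105
Result: Fb = 10011.105 * 514.7 ≈ 5152700 N (5 s.f.)

5152700 N


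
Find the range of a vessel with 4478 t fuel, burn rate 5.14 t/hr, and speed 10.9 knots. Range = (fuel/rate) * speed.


Formula: endurance = fuel / rate; range = endurance * speed
Step 1 — endurance = 4478 / 5.14 = 871.2062 hours
Step 2 — range = 871.2062 * 10.9 ≈ 9496.1 nautical miles (5 s.f.)

9496.1 NM


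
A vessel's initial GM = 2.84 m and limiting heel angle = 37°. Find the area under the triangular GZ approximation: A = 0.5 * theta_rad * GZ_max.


Formula: GZ_max = GM * sin(theta); Area = 0.5 * theta_rad * GZ_max
Step 1 — GZ_max = 2.84 * sin(37°) = 2.84 * 0.601815 = 1.709155 m
Step 2 — theta_rad = 37 * pi/180 = 0.645772 rad
Step 3 — Area = 0.5 * 0.645772 * 1.709155 ≈ 0.55186 m·rad (5 s.f.)

0.55186 m·rad


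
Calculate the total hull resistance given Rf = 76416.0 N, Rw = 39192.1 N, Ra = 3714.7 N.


Formula: Rt = Rf + Rw + Ra
Substituting: Rt = 76416.0 + 39192.1 + 3714.7
Result: Rt = 119322.8 N

119322.8 N


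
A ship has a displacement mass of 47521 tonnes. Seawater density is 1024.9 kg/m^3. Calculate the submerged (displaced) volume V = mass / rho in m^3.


Formula: V = mass / rho
Step 1 — convert tonnes to kg: 47521 t * 1000 = 47521000 kg
Step 2 — V = 47521000 / 1024.9 ≈ 46366 m^3 (5 s.f.)

46366 m^3


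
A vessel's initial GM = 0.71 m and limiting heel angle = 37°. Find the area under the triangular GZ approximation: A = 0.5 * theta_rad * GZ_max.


Formula: GZ_max = GM * sin(theta); Area = 0.5 * theta_rad * GZ_max
Step 1 — GZ_max = 0.71 * sin(37°) = 0.71 * 0.601815 = 0.427289 m
Step 2 — theta_rad = 37 * pi/180 = 0.645772 rad
Step 3 — Area = 0.5 * 0.645772 * 0.427289 ≈ 0.13797 m·rad (5 s.f.)

0.13797 m·rad


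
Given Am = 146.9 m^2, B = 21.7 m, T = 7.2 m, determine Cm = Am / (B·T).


Formula: Cm = Am / (B * T)
Step 1 — B * T = 21.7 * 7.2 = 156.24 m^2
Step 2 — Cm = 146.9 / 156.24 ≈ 0.94022 (5 s.f.)

0.94022


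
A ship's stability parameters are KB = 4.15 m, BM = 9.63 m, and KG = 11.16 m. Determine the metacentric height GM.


Formula: GM = KB + BM - KG
Step 1 — KM = KB + BM = 4.15 + 9.63 = 13.78 m
Step 2 — GM = KM - KG = 13.78 - 11.16 = 2.62 m

2.62 m


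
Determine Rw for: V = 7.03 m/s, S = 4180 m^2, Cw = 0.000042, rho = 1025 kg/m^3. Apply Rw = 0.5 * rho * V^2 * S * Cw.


Formula: Rw = 0.5 * rho * V^2 * S * Cw
Step 1 — V^2 = 7.03^2 = 49.4209
Step 2 — 0.5 * rho * V^2 = 0.5 * 1025 * 49.4209 = 25328.21125
Step 3 — Rw = 25328.21125 * 4180 * 0.000042 ≈ 4446.6 N (5 s.f.)

4446.6 N


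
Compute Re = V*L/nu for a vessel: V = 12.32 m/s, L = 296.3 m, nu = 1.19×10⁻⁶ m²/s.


Formula: Re = V * L / nu
Step 1 — V * L = 12.32 * 296.3 = 3650.416 m^2/s
Step 2 — Re = 3650.416 / 1.19e-6 = 3.07e+09

3.07e+09


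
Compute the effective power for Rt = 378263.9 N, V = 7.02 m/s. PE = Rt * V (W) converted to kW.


Formula: PE = Rt * V / 1000 (kW)
Step 1 — PE (W) = 378263.9 * 7.02 = 2655412.578 W
Step 2 — PE (kW) = 2655412.578 / 1000 ≈ 2655.4 kW (5 s.f.)

2655.4 kW


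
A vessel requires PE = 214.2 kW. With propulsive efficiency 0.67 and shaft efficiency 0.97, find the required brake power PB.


Formula: PB = PE / (eta_D * eta_S)
Step 1 — combined efficiency = eta_D * eta_S = 0.67 * 0.97 = 0.6499
Step 2 — PB = 214.2 / 0.6499 ≈ 329.59 kW (5 s.f.)

329.59 kW


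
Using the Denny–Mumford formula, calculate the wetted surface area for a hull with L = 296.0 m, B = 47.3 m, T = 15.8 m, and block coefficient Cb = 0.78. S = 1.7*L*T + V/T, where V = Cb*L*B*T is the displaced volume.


Formula: S = 1.7*L*T + V/T with V = Cb*L*B*T, i.e. S = L * (1.7*T + Cb*B)
Step 1 — 1.7*T = 1.7 * 15.8 = 26.86 m
Step 2 — Cb*B = 0.78 * 47.3 = 36.894 m
Step 3 — 1.7*T + Cb*B = 26.86 + 36.894 = 63.754 m
Step 4 — S = 296.0 * 63.754 ≈ 18871 m^2 (5 s.f.)

18871 m^2


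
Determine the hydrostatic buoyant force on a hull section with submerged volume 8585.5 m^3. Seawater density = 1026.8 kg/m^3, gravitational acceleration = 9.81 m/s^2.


Formula: Fb = rho * g * V
Substituting: Fb = 1026.8 * 9.81 * 8585.5
Intermediate: 1026.8 * 9.81 = 10072.908
Result: Fb = 10072.908 * 8585.5 ≈ 86481000 N (5 s.f.)

86481000 N


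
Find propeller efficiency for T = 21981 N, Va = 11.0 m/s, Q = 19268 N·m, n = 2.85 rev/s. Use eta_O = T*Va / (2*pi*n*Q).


Formula: eta = T * Va / (2 * pi * n * Q)
Step 1 — numerator = T * Va = 21981 * 11.0 = 241791.0
Step 2 — 2 * pi * n = 2 * pi * 2.85 = 17.907078
Step 3 — denominator = 17.907078 * 19268 = 345033.58
Step 4 — eta = 241791.0 / 345033.58 ≈ 0.70078 (5 s.f.)

0.70078


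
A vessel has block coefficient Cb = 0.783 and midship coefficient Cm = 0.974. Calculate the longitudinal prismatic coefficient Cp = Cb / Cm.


Formula: Cp = Cb / Cm
Substituting: Cp = 0.783 / 0.974
Result: Cp ≈ 0.80390 (5 s.f.)

0.80390


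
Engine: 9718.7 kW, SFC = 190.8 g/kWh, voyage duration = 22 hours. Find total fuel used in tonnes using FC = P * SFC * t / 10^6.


Formula: FC (tonnes) = P * SFC * t / 1,000,000
Step 1 — P * SFC * t = 9718.7 * 190.8 * 22 = 40795215.12 g
Step 2 — FC (tonnes) = 40795215.12 / 1,000,000 ≈ 40.795 tonnes (5 s.f.)

40.795 tonnes


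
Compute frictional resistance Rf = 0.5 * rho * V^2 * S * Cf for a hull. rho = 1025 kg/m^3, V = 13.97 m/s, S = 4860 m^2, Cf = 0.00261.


Formula: Rf = 0.5 * rho * V^2 * S * Cf
Step 1 — V^2 = 13.97^2 = 195.1609
Step 2 — 0.5 * rho * V^2 = 0.5 * 1025 * 195.1609 = 100019.96125
Step 3 — Rf = 100019.96125 * 4860 * 0.00261 ≈ 1268700 N (5 s.f.)

1268700 N
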